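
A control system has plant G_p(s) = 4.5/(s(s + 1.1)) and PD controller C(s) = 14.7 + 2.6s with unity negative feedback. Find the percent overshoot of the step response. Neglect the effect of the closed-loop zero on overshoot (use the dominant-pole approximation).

1.82%

Forward path: (14.7 + 2.6s)·4.5/(s(s+1.1)). The closed-loop characteristic equation is s² + (1.1 + 4.5·2.6)s + 4.5·14.7 = 0.
That is s² + 12.8s + 66.15 = 0, so ω_n = 8.133 rad/s and ζ = 12.8/(2·8.133) = 0.7869.
%OS = 100·exp(−πζ/√(1−ζ²)) = 1.82%.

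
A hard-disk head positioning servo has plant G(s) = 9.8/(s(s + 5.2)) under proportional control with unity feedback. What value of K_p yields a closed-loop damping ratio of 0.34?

K_p = 5.97

Closed-loop characteristic equation: s² + 5.2s + K_p·9.8 = 0.
So ω_n = √(9.8K_p) and 2ζω_n = 5.2, giving ζ = 5.2/(2√(9.8K_p)).
Setting ζ = 0.34: √(9.8K_p) = 5.2/(2·0.34) = 7.647, so K_p = 58.48/9.8 = 5.97.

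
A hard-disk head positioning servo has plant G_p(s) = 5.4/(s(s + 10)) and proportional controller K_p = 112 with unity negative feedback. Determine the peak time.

T_p = 0.13 s

From 1 + K_pG_p(s) = 0: s² + 10s + 604.8 = 0 ⇒ ω_n = 24.59, ζ = 0.2033.
Damped frequency ω_d = ω_n√(1−ζ²) = 24.08 rad/s, so peak time T_p = π/ω_d = 0.13 s.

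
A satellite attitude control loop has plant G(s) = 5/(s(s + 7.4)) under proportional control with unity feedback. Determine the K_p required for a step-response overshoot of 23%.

From %OS = 100·exp(−πζ/√(1−ζ²)) = 23%, ζ = −ln(0.23)/√(π²+ln²(0.23)) = 0.4237.
Characteristic equation s² + 7.4s + 5K_p = 0 gives ζ = 7.4/(2√(5K_p)).
Setting ζ = 0.4237: √(5K_p) = 7.4/(2·0.4237) = 8.732, so K_p = 76.24/5 = 15.2.

K_p = 15.2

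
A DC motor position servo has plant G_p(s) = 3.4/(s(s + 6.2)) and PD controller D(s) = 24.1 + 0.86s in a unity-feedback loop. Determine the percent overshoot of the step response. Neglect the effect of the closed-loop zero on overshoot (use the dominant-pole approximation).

16%

Forward path: (24.1 + 0.86s)·3.4/(s(s+6.2)). The closed-loop characteristic equation is s² + (6.2 + 3.4·0.86)s + 3.4·24.1 = 0.
That is s² + 9.124s + 81.94 = 0, so ω_n = 9.052 rad/s and ζ = 9.124/(2·9.052) = 0.504.
%OS = 100·exp(−πζ/√(1−ζ²)) = 16%.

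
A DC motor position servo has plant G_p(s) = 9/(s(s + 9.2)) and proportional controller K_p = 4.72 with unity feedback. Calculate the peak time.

T_p = 0.68 s

From 1 + K_pG_p(s) = 0: s² + 9.2s + 42.48 = 0 ⇒ ω_n = 6.518, ζ = 0.7058.
Damped frequency ω_d = ω_n√(1−ζ²) = 4.617 rad/s, so peak time T_p = π/ω_d = 0.68 s.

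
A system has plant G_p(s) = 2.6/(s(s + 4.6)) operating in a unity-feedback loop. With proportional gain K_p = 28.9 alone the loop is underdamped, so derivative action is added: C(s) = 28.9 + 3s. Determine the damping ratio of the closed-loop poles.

ζ = 0.715

Forward path: (28.9 + 3s)·2.6/(s(s+4.6)). The closed-loop characteristic equation is s² + (4.6 + 2.6·3)s + 2.6·28.9 = 0.
That is s² + 12.4s + 75.14 = 0, so ω_n = 8.668 rad/s and ζ = 12.4/(2·8.668) = 0.7152.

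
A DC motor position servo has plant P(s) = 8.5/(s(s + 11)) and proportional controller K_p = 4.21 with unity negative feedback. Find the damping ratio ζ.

ζ = 0.919

1 + K_p·P(s) = 0 gives s² + 11s + 35.78 = 0.
So ω_n² = 35.78 ⇒ ω_n = 5.982 rad/s, and ζ = 11/(2ω_n) = 0.919.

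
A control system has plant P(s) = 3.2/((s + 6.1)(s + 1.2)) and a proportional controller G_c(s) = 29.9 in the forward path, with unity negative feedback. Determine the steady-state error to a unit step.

The loop is type 0. Static position error constant K_pos = G_c(0)·P(0) = 29.9·0.4372 = 13.07.
Steady-state error to a unit step: e_ss = 1/(1+K_pos) = 1/14.07 = 0.0711.

0.0711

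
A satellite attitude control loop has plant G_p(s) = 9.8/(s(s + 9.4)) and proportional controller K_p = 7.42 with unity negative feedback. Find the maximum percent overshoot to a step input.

12.6%

From 1 + K_pG_p(s) = 0: s² + 9.4s + 72.72 = 0 ⇒ ω_n = 8.527, ζ = 0.5512.
%OS = 100·exp(−πζ/√(1−ζ²)) = 100·exp(−π·0.5512/√0.6962) = 12.6%.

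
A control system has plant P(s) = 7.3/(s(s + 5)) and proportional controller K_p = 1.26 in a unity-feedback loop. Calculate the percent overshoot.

1.03%

The closed-loop denominator s² + 5s + 9.198 gives ω_n = √9.198 = 3.033 and ζ = 5/(2ω_n) = 0.8243.
%OS = 100·exp(−πζ/√(1−ζ²)) = 100·exp(−π·0.8243/√0.3205) = 1.03%.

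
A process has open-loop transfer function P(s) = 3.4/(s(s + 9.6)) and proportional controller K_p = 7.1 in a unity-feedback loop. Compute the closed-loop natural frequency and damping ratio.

With unity feedback the closed-loop characteristic equation is s² + 9.6s + 7.1·3.4 = s² + 9.6s + 24.14 = 0.
So ω_n² = 24.14 ⇒ ω_n = 4.913 rad/s, and ζ = 9.6/(2ω_n) = 0.977.

ω_n = 4.91 rad/s, ζ = 0.977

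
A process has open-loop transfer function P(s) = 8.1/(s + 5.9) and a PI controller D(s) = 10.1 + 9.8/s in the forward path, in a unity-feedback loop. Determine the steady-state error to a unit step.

The open loop D(s)P(s) has a pole at the origin (type 1), so the static position error constant is infinite and e_ss = 1/(1+∞) = 0.

0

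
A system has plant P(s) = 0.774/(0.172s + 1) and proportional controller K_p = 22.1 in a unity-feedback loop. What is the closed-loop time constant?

Closed loop: T(s) = K_p·P/(1+K_p·P) = 17.11/(0.172s + 1 + 17.11), with pole at s = −(1 + 17.11)/0.172 = −105.3.
Closed-loop time constant τ = 1/105.3 = 0.0095 s.

τ = 0.0095 s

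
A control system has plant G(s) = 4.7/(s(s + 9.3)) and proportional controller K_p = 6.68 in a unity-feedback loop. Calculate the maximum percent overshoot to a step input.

From 1 + K_pG(s) = 0: s² + 9.3s + 31.4 = 0 ⇒ ω_n = 5.603, ζ = 0.8299.
%OS = 100·exp(−πζ/√(1−ζ²)) = 100·exp(−π·0.8299/√0.3113) = 0.935%.

0.935%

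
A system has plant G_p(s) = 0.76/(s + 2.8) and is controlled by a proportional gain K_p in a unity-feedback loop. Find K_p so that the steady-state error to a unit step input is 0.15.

The loop is type 0, so e_ss(step) = 1/(1 + K_pos) with K_pos = K_p·G_p(0).
G_p(0) = 0.2714. Require 1/(1 + K_p·0.2714) = 0.15, so 1 + 0.2714·K_p = 6.667.
K_p = (6.667 − 1)/0.2714 = 20.9.

K_p = 20.9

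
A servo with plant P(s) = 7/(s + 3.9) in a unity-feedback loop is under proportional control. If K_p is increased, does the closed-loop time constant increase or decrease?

Closed-loop pole is at s = −(3.9+K_p·7); larger K_p moves it further left, so τ = 1/(3.9+K_p·7) decreases.

decrease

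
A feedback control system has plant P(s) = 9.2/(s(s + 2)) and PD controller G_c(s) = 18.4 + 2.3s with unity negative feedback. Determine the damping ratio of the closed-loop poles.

ζ = 0.89

Forward path: (18.4 + 2.3s)·9.2/(s(s+2)). The closed-loop characteristic equation is s² + (2 + 9.2·2.3)s + 9.2·18.4 = 0.
That is s² + 23.16s + 169.3 = 0, so ω_n = 13.01 rad/s and ζ = 23.16/(2·13.01) = 0.89.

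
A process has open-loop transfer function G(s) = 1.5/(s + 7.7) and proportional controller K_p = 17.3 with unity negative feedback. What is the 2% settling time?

Closed-loop transfer function: T(s) = K_p·G(s)/(1 + K_p·G(s)) = 25.95/(s + 7.7 + 25.95) = 25.95/(s + 33.65).
Time constant τ = 1/33.65 = 0.02972 s, so the 2% settling time is about 4τ = 0.119 s.

T_s ≈ 0.119 s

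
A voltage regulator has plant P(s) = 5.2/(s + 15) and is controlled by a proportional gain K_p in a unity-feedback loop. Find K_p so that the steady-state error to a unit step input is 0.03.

K_p = 93.3

For a type-0 loop with proportional control, e_ss = 1/(1 + K_p·P(0)).
P(0) = 0.3467. Require 1/(1 + K_p·0.3467) = 0.03, so 1 + 0.3467·K_p = 33.33.
K_p = (33.33 − 1)/0.3467 = 93.3.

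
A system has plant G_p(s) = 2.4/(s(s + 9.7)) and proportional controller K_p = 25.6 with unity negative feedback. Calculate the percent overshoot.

8.42%

From 1 + K_pG_p(s) = 0: s² + 9.7s + 61.44 = 0 ⇒ ω_n = 7.838, ζ = 0.6188.
%OS = 100·exp(−πζ/√(1−ζ²)) = 100·exp(−π·0.6188/√0.6171) = 8.42%.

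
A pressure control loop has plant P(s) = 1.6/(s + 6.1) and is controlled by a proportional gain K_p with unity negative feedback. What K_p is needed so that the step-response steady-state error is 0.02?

The loop is type 0, so e_ss(step) = 1/(1 + K_pos) with K_pos = K_p·P(0).
P(0) = 0.2623. Require 1/(1 + K_p·0.2623) = 0.02, so 1 + 0.2623·K_p = 50.
K_p = (50 − 1)/0.2623 = 187.

K_p = 187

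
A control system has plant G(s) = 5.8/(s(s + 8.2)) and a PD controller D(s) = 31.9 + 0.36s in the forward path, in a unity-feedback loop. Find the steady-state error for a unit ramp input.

The loop has one pole at the origin (type 1). Velocity error constant K_v = lim_{s→0} s·D(s)G(s) = 31.9·5.8/8.2 = 22.56.
Steady-state error to a unit ramp: e_ss = 1/K_v = 0.0443.

0.0443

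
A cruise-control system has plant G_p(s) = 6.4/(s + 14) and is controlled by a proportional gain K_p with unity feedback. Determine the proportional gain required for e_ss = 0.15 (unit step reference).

Steady-state error for a unit step on this type-0 loop is 1/(1 + K_p·G_p(0)).
G_p(0) = 0.4571. Require 1/(1 + K_p·0.4571) = 0.15, so 1 + 0.4571·K_p = 6.667.
K_p = (6.667 − 1)/0.4571 = 12.4.

K_p = 12.4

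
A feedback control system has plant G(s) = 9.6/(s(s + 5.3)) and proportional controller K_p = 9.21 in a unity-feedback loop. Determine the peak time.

T_p = 0.348 s

The closed-loop denominator s² + 5.3s + 88.42 gives ω_n = √88.42 = 9.403 and ζ = 5.3/(2ω_n) = 0.2818.
Damped frequency ω_d = ω_n√(1−ζ²) = 9.022 rad/s, so peak time T_p = π/ω_d = 0.348 s.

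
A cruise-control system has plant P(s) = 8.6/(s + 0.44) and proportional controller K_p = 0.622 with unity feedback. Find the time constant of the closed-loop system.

Closed-loop transfer function: T(s) = K_p·P(s)/(1 + K_p·P(s)) = 5.349/(s + 0.44 + 5.349) = 5.349/(s + 5.789).
Time constant τ = 1/5.789 = 0.173 s.

τ = 0.173 s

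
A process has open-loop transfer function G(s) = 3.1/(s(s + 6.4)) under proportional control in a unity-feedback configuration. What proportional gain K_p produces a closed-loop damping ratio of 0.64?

Closed-loop characteristic equation: s² + 6.4s + K_p·3.1 = 0.
So ω_n = √(3.1K_p) and 2ζω_n = 6.4, giving ζ = 6.4/(2√(3.1K_p)).
Setting ζ = 0.64: √(3.1K_p) = 6.4/(2·0.64) = 5, so K_p = 25/3.1 = 8.06.

K_p = 8.06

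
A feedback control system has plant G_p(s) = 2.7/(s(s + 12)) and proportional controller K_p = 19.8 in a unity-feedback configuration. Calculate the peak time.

T_p = 0.752 s

The closed-loop denominator s² + 12s + 53.46 gives ω_n = √53.46 = 7.312 and ζ = 12/(2ω_n) = 0.8206.
Damped frequency ω_d = ω_n√(1−ζ²) = 4.179 rad/s, so peak time T_p = π/ω_d = 0.752 s.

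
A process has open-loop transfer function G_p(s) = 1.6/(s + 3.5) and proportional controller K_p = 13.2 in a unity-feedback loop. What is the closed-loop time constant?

Closed-loop transfer function: T(s) = K_p·G_p(s)/(1 + K_p·G_p(s)) = 21.12/(s + 3.5 + 21.12) = 21.12/(s + 24.62).
Time constant τ = 1/24.62 = 0.0406 s.

τ = 0.0406 s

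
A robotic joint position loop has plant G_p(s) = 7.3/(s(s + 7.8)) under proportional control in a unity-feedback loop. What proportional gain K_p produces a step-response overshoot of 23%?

K_p = 11.6

From %OS = 100·exp(−πζ/√(1−ζ²)) = 23%, ζ = −ln(0.23)/√(π²+ln²(0.23)) = 0.4237.
Characteristic equation s² + 7.8s + 7.3K_p = 0 gives ζ = 7.8/(2√(7.3K_p)).
Setting ζ = 0.4237: √(7.3K_p) = 7.8/(2·0.4237) = 9.204, so K_p = 84.71/7.3 = 11.6.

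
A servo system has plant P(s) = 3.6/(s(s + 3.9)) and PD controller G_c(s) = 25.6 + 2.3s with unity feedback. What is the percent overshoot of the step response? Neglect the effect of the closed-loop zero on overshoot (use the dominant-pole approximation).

Forward path: (25.6 + 2.3s)·3.6/(s(s+3.9)). The closed-loop characteristic equation is s² + (3.9 + 3.6·2.3)s + 3.6·25.6 = 0.
That is s² + 12.18s + 92.16 = 0, so ω_n = 9.6 rad/s and ζ = 12.18/(2·9.6) = 0.6344.
%OS = 100·exp(−πζ/√(1−ζ²)) = 7.59%.

7.59%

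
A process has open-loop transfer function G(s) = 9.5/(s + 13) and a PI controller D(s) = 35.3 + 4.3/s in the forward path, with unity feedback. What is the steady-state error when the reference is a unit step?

The open loop D(s)G(s) has a pole at the origin (type 1), so the static position error constant is infinite and e_ss = 1/(1+∞) = 0.

0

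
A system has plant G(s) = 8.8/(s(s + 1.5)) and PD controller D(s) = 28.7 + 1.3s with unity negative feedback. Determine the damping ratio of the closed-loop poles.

ζ = 0.407

Forward path: (28.7 + 1.3s)·8.8/(s(s+1.5)). The closed-loop characteristic equation is s² + (1.5 + 8.8·1.3)s + 8.8·28.7 = 0.
That is s² + 12.94s + 252.6 = 0, so ω_n = 15.89 rad/s and ζ = 12.94/(2·15.89) = 0.4071.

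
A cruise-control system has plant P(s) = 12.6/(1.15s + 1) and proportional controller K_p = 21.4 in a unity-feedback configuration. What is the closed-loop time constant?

Closed loop: T(s) = K_p·P/(1+K_p·P) = 269.6/(1.15s + 1 + 269.6), with pole at s = −(1 + 269.6)/1.15 = −235.3.
Closed-loop time constant τ = 1/235.3 = 0.00425 s.

τ = 0.00425 s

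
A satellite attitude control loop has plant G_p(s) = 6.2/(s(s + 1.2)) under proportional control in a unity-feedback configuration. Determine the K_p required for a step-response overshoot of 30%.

K_p = 0.453

From %OS = 100·exp(−πζ/√(1−ζ²)) = 30%, ζ = −ln(0.3)/√(π²+ln²(0.3)) = 0.3579.
Characteristic equation s² + 1.2s + 6.2K_p = 0 gives ζ = 1.2/(2√(6.2K_p)).
Setting ζ = 0.3579: √(6.2K_p) = 1.2/(2·0.3579) = 1.677, so K_p = 2.811/6.2 = 0.453.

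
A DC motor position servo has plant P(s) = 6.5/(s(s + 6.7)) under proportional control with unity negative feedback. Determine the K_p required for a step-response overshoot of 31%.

From %OS = 100·exp(−πζ/√(1−ζ²)) = 31%, ζ = −ln(0.31)/√(π²+ln²(0.31)) = 0.3493.
Characteristic equation s² + 6.7s + 6.5K_p = 0 gives ζ = 6.7/(2√(6.5K_p)).
Setting ζ = 0.3493: √(6.5K_p) = 6.7/(2·0.3493) = 9.59, so K_p = 91.97/6.5 = 14.1.

K_p = 14.1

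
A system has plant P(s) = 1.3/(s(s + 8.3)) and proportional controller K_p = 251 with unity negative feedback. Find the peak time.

Closed-loop characteristic equation: s² + 8.3s + 326.3 = 0, so ω_n = 18.06 rad/s and ζ = 8.3/(2·18.06) = 0.2297.
Damped frequency ω_d = ω_n√(1−ζ²) = 17.58 rad/s, so peak time T_p = π/ω_d = 0.179 s.

T_p = 0.179 s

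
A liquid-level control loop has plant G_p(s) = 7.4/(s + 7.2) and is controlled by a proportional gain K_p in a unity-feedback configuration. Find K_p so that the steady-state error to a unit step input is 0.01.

K_p = 96.3

For a type-0 loop with proportional control, e_ss = 1/(1 + K_p·G_p(0)).
G_p(0) = 1.028. Require 1/(1 + K_p·1.028) = 0.01, so 1 + 1.028·K_p = 100.
K_p = (100 − 1)/1.028 = 96.3.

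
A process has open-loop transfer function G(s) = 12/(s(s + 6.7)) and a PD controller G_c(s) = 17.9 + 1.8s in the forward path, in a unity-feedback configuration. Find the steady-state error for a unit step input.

The open loop G_c(s)G(s) has a pole at the origin (type 1), so the static position error constant is infinite and e_ss = 1/(1+∞) = 0.

0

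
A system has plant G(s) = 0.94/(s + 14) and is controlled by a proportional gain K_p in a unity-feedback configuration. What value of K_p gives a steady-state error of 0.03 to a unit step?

K_p = 482

The loop is type 0, so e_ss(step) = 1/(1 + K_pos) with K_pos = K_p·G(0).
G(0) = 0.06714. Require 1/(1 + K_p·0.06714) = 0.03, so 1 + 0.06714·K_p = 33.33.
K_p = (33.33 − 1)/0.06714 = 482.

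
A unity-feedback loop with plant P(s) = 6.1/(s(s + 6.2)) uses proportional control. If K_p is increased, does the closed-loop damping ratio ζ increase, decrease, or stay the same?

decrease

ζ = 6.2/(2√(6.1K_p)); increasing K_p raises the denominator, so ζ falls.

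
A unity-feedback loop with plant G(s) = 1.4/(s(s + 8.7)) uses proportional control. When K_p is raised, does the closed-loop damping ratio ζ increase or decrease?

decrease

ζ = 8.7/(2√(1.4K_p)); increasing K_p raises the denominator, so ζ falls.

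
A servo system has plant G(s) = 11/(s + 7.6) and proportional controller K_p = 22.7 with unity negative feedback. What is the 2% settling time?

T_s ≈ 0.0155 s

Closed-loop transfer function: T(s) = K_p·G(s)/(1 + K_p·G(s)) = 249.7/(s + 7.6 + 249.7) = 249.7/(s + 257.3).
Time constant τ = 1/257.3 = 0.003887 s, so the 2% settling time is about 4τ = 0.0155 s.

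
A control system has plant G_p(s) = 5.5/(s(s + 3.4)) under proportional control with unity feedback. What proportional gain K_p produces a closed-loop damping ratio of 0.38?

Closed-loop characteristic equation: s² + 3.4s + K_p·5.5 = 0.
So ω_n = √(5.5K_p) and 2ζω_n = 3.4, giving ζ = 3.4/(2√(5.5K_p)).
Setting ζ = 0.38: √(5.5K_p) = 3.4/(2·0.38) = 4.474, so K_p = 20.01/5.5 = 3.64.

K_p = 3.64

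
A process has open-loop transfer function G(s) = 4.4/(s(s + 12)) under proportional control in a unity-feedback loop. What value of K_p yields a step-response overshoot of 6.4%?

K_p = 18.9

From %OS = 100·exp(−πζ/√(1−ζ²)) = 6.4%, ζ = −ln(0.064)/√(π²+ln²(0.064)) = 0.6585.
Characteristic equation s² + 12s + 4.4K_p = 0 gives ζ = 12/(2√(4.4K_p)).
Setting ζ = 0.6585: √(4.4K_p) = 12/(2·0.6585) = 9.112, so K_p = 83.02/4.4 = 18.9.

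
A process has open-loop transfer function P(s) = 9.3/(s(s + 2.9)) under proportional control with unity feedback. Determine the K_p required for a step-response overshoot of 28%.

From %OS = 100·exp(−πζ/√(1−ζ²)) = 28%, ζ = −ln(0.28)/√(π²+ln²(0.28)) = 0.3755.
Characteristic equation s² + 2.9s + 9.3K_p = 0 gives ζ = 2.9/(2√(9.3K_p)).
Setting ζ = 0.3755: √(9.3K_p) = 2.9/(2·0.3755) = 3.861, so K_p = 14.91/9.3 = 1.6.

K_p = 1.6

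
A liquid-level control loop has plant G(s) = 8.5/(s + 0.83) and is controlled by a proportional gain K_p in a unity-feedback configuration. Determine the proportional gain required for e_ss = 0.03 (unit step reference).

K_p = 3.16

Steady-state error for a unit step on this type-0 loop is 1/(1 + K_p·G(0)).
G(0) = 10.24. Require 1/(1 + K_p·10.24) = 0.03, so 1 + 10.24·K_p = 33.33.
K_p = (33.33 − 1)/10.24 = 3.16.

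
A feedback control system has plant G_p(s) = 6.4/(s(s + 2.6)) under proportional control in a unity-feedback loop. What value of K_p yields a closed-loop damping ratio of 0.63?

Closed-loop characteristic equation: s² + 2.6s + K_p·6.4 = 0.
So ω_n = √(6.4K_p) and 2ζω_n = 2.6, giving ζ = 2.6/(2√(6.4K_p)).
Setting ζ = 0.63: √(6.4K_p) = 2.6/(2·0.63) = 2.063, so K_p = 4.258/6.4 = 0.665.

K_p = 0.665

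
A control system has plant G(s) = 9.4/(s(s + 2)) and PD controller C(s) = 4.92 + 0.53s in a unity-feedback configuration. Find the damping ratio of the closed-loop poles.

Forward path: (4.92 + 0.53s)·9.4/(s(s+2)). The closed-loop characteristic equation is s² + (2 + 9.4·0.53)s + 9.4·4.92 = 0.
That is s² + 6.982s + 46.25 = 0, so ω_n = 6.801 rad/s and ζ = 6.982/(2·6.801) = 0.5133.

ζ = 0.513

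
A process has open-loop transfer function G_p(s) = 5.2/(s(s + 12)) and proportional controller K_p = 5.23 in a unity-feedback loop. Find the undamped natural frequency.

1 + K_p·G_p(s) = 0 gives s² + 12s + 27.2 = 0.
Matching s² + 2ζω_n s + ω_n²: ω_n = √27.2 = 5.215 rad/s and 2ζω_n = 12, so ζ = 12/(2·5.215) = 1.15.

ω_n = 5.21 rad/s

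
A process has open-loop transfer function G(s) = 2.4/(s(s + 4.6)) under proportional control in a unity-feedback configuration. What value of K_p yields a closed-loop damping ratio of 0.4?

Closed-loop characteristic equation: s² + 4.6s + K_p·2.4 = 0.
So ω_n = √(2.4K_p) and 2ζω_n = 4.6, giving ζ = 4.6/(2√(2.4K_p)).
Setting ζ = 0.4: √(2.4K_p) = 4.6/(2·0.4) = 5.75, so K_p = 33.06/2.4 = 13.8.

K_p = 13.8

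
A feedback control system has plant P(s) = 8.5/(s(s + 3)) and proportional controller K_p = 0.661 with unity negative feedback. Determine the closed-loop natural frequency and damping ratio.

ω_n = 2.37 rad/s, ζ = 0.633

With unity feedback the closed-loop characteristic equation is s² + 3s + 0.661·8.5 = s² + 3s + 5.619 = 0.
Matching s² + 2ζω_n s + ω_n²: ω_n = √5.619 = 2.37 rad/s and 2ζω_n = 3, so ζ = 3/(2·2.37) = 0.633.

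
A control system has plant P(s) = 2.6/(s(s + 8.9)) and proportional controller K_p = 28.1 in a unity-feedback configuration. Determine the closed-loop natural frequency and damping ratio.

1 + K_p·P(s) = 0 gives s² + 8.9s + 73.06 = 0.
Matching s² + 2ζω_n s + ω_n²: ω_n = √73.06 = 8.548 rad/s and 2ζω_n = 8.9, so ζ = 8.9/(2·8.548) = 0.521.

ω_n = 8.55 rad/s, ζ = 0.521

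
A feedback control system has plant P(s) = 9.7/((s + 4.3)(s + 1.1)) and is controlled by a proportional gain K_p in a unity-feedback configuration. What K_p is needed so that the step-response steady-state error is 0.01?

K_p = 48.3

For a type-0 loop with proportional control, e_ss = 1/(1 + K_p·P(0)).
P(0) = 2.051. Require 1/(1 + K_p·2.051) = 0.01, so 1 + 2.051·K_p = 100.
K_p = (100 − 1)/2.051 = 48.3.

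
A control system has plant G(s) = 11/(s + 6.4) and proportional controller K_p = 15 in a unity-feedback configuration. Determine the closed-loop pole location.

Closed-loop transfer function: T(s) = K_p·G(s)/(1 + K_p·G(s)) = 165/(s + 6.4 + 165) = 165/(s + 171.4).
The closed-loop pole is at s = −171.4.

s = -171.4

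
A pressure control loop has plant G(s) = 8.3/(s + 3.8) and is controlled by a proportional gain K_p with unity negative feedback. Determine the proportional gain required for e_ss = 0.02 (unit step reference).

Steady-state error for a unit step on this type-0 loop is 1/(1 + K_p·G(0)).
G(0) = 2.184. Require 1/(1 + K_p·2.184) = 0.02, so 1 + 2.184·K_p = 50.
K_p = (50 − 1)/2.184 = 22.4.

K_p = 22.4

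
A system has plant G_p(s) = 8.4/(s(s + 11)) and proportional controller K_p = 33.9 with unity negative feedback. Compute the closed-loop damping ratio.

1 + K_p·G_p(s) = 0 gives s² + 11s + 284.8 = 0.
Matching s² + 2ζω_n s + ω_n²: ω_n = √284.8 = 16.87 rad/s and 2ζω_n = 11, so ζ = 11/(2·16.87) = 0.326.

ζ = 0.326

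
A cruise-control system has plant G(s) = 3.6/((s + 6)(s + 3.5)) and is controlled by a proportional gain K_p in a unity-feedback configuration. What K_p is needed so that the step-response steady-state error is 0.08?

The loop is type 0, so e_ss(step) = 1/(1 + K_pos) with K_pos = K_p·G(0).
G(0) = 0.1714. Require 1/(1 + K_p·0.1714) = 0.08, so 1 + 0.1714·K_p = 12.5.
K_p = (12.5 − 1)/0.1714 = 67.1.

K_p = 67.1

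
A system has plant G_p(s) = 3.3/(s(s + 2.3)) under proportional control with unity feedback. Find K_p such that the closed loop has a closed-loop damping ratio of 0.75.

K_p = 0.712

Closed-loop characteristic equation: s² + 2.3s + K_p·3.3 = 0.
So ω_n = √(3.3K_p) and 2ζω_n = 2.3, giving ζ = 2.3/(2√(3.3K_p)).
Setting ζ = 0.75: √(3.3K_p) = 2.3/(2·0.75) = 1.533, so K_p = 2.351/3.3 = 0.712.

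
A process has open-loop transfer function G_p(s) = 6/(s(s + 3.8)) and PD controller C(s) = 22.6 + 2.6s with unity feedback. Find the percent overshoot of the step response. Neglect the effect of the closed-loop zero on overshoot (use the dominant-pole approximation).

0.883%

Forward path: (22.6 + 2.6s)·6/(s(s+3.8)). The closed-loop characteristic equation is s² + (3.8 + 6·2.6)s + 6·22.6 = 0.
That is s² + 19.4s + 135.6 = 0, so ω_n = 11.64 rad/s and ζ = 19.4/(2·11.64) = 0.833.
%OS = 100·exp(−πζ/√(1−ζ²)) = 0.883%.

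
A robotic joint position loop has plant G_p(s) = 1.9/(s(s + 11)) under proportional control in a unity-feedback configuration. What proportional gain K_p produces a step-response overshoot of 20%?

From %OS = 100·exp(−πζ/√(1−ζ²)) = 20%, ζ = −ln(0.2)/√(π²+ln²(0.2)) = 0.4559.
Characteristic equation s² + 11s + 1.9K_p = 0 gives ζ = 11/(2√(1.9K_p)).
Setting ζ = 0.4559: √(1.9K_p) = 11/(2·0.4559) = 12.06, so K_p = 145.5/1.9 = 76.6.

K_p = 76.6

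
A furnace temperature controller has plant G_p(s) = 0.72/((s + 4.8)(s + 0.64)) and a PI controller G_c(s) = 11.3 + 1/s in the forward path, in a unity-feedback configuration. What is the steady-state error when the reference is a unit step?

The open loop G_c(s)G_p(s) has a pole at the origin (type 1), so the static position error constant is infinite and e_ss = 1/(1+∞) = 0.

0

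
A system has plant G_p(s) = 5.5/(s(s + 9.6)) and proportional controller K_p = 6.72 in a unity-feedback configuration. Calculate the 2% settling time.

T_s ≈ 0.833 s

The closed-loop denominator s² + 9.6s + 36.96 gives ω_n = √36.96 = 6.079 and ζ = 9.6/(2ω_n) = 0.7895.
2% settling time T_s ≈ 4/(ζω_n) = 4/4.8 = 0.833 s.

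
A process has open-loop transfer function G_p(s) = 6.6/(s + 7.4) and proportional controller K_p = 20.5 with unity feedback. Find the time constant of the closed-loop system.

τ = 0.00701 s

Closed-loop transfer function: T(s) = K_p·G_p(s)/(1 + K_p·G_p(s)) = 135.3/(s + 7.4 + 135.3) = 135.3/(s + 142.7).
Time constant τ = 1/142.7 = 0.00701 s.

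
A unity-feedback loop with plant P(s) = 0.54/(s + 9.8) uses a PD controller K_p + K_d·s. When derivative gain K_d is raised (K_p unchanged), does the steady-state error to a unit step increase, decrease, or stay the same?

At s = 0 the derivative term contributes nothing: C(0) = K_p regardless of K_d, so K_pos = K_p·P(0) and e_ss are unchanged.

unchanged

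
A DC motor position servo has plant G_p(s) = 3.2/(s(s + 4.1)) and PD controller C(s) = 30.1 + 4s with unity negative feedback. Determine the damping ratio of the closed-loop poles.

ζ = 0.861

Forward path: (30.1 + 4s)·3.2/(s(s+4.1)). The closed-loop characteristic equation is s² + (4.1 + 3.2·4)s + 3.2·30.1 = 0.
That is s² + 16.9s + 96.32 = 0, so ω_n = 9.814 rad/s and ζ = 16.9/(2·9.814) = 0.861.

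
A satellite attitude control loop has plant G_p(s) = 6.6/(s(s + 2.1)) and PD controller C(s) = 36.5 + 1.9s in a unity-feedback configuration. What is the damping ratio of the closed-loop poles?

ζ = 0.472

Forward path: (36.5 + 1.9s)·6.6/(s(s+2.1)). The closed-loop characteristic equation is s² + (2.1 + 6.6·1.9)s + 6.6·36.5 = 0.
That is s² + 14.64s + 240.9 = 0, so ω_n = 15.52 rad/s and ζ = 14.64/(2·15.52) = 0.4716.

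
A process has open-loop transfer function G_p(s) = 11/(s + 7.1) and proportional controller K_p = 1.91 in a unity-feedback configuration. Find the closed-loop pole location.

Closed-loop transfer function: T(s) = K_p·G_p(s)/(1 + K_p·G_p(s)) = 21.01/(s + 7.1 + 21.01) = 21.01/(s + 28.11).
The closed-loop pole is at s = −28.11.

s = -28.11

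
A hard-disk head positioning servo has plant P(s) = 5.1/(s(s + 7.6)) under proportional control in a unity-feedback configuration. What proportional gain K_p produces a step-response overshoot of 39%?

From %OS = 100·exp(−πζ/√(1−ζ²)) = 39%, ζ = −ln(0.39)/√(π²+ln²(0.39)) = 0.2871.
Characteristic equation s² + 7.6s + 5.1K_p = 0 gives ζ = 7.6/(2√(5.1K_p)).
Setting ζ = 0.2871: √(5.1K_p) = 7.6/(2·0.2871) = 13.24, so K_p = 175.2/5.1 = 34.3.

K_p = 34.3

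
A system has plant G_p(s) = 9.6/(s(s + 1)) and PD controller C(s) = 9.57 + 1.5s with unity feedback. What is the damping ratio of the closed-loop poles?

ζ = 0.803

Forward path: (9.57 + 1.5s)·9.6/(s(s+1)). The closed-loop characteristic equation is s² + (1 + 9.6·1.5)s + 9.6·9.57 = 0.
That is s² + 15.4s + 91.87 = 0, so ω_n = 9.585 rad/s and ζ = 15.4/(2·9.585) = 0.8033.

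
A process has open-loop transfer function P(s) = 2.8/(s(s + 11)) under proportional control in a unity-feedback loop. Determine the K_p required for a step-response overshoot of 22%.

From %OS = 100·exp(−πζ/√(1−ζ²)) = 22%, ζ = −ln(0.22)/√(π²+ln²(0.22)) = 0.4342.
Characteristic equation s² + 11s + 2.8K_p = 0 gives ζ = 11/(2√(2.8K_p)).
Setting ζ = 0.4342: √(2.8K_p) = 11/(2·0.4342) = 12.67, so K_p = 160.5/2.8 = 57.3.

K_p = 57.3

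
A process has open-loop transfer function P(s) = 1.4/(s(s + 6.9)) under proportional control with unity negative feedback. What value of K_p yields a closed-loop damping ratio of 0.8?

K_p = 13.3

Closed-loop characteristic equation: s² + 6.9s + K_p·1.4 = 0.
So ω_n = √(1.4K_p) and 2ζω_n = 6.9, giving ζ = 6.9/(2√(1.4K_p)).
Setting ζ = 0.8: √(1.4K_p) = 6.9/(2·0.8) = 4.312, so K_p = 18.6/1.4 = 13.3.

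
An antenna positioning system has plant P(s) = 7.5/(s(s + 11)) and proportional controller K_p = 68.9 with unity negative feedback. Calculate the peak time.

From 1 + K_pP(s) = 0: s² + 11s + 516.8 = 0 ⇒ ω_n = 22.73, ζ = 0.2419.
Damped frequency ω_d = ω_n√(1−ζ²) = 22.06 rad/s, so peak time T_p = π/ω_d = 0.142 s.

T_p = 0.142 s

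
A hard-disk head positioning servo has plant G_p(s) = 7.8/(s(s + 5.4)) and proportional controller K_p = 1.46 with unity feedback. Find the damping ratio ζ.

With unity feedback the closed-loop characteristic equation is s² + 5.4s + 1.46·7.8 = s² + 5.4s + 11.39 = 0.
So ω_n² = 11.39 ⇒ ω_n = 3.375 rad/s, and ζ = 5.4/(2ω_n) = 0.8.

ζ = 0.8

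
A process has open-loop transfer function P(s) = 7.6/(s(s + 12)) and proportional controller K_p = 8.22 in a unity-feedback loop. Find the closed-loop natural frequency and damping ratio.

With unity feedback the closed-loop characteristic equation is s² + 12s + 8.22·7.6 = s² + 12s + 62.47 = 0.
So ω_n² = 62.47 ⇒ ω_n = 7.904 rad/s, and ζ = 12/(2ω_n) = 0.759.

ω_n = 7.9 rad/s, ζ = 0.759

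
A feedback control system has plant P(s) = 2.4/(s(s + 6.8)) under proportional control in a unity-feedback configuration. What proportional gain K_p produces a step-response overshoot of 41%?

From %OS = 100·exp(−πζ/√(1−ζ²)) = 41%, ζ = −ln(0.41)/√(π²+ln²(0.41)) = 0.273.
Characteristic equation s² + 6.8s + 2.4K_p = 0 gives ζ = 6.8/(2√(2.4K_p)).
Setting ζ = 0.273: √(2.4K_p) = 6.8/(2·0.273) = 12.45, so K_p = 155.1/2.4 = 64.6.

K_p = 64.6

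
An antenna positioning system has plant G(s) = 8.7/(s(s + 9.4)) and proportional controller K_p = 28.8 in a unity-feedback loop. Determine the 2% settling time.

T_s ≈ 0.851 s

From 1 + K_pG(s) = 0: s² + 9.4s + 250.6 = 0 ⇒ ω_n = 15.83, ζ = 0.2969.
2% settling time T_s ≈ 4/(ζω_n) = 4/4.7 = 0.851 s.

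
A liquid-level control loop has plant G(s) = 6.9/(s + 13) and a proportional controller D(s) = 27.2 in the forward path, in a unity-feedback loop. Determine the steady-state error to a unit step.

The loop is type 0. Static position error constant K_pos = D(0)·G(0) = 27.2·0.5308 = 14.44.
Steady-state error to a unit step: e_ss = 1/(1+K_pos) = 1/15.44 = 0.0648.

0.0648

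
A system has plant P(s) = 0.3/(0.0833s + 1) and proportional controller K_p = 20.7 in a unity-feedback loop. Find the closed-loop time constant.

Closed loop: T(s) = K_p·P/(1+K_p·P) = 6.21/(0.0833s + 1 + 6.21), with pole at s = −(1 + 6.21)/0.0833 = −86.55.
Closed-loop time constant τ = 1/86.55 = 0.0116 s.

τ = 0.0116 s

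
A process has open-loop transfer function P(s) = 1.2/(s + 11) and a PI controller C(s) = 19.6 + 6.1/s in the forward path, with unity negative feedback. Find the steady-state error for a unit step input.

The open loop C(s)P(s) has a pole at the origin (type 1), so the static position error constant is infinite and e_ss = 1/(1+∞) = 0.

0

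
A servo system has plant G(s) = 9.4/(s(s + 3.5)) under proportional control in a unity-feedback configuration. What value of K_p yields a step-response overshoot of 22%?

From %OS = 100·exp(−πζ/√(1−ζ²)) = 22%, ζ = −ln(0.22)/√(π²+ln²(0.22)) = 0.4342.
Characteristic equation s² + 3.5s + 9.4K_p = 0 gives ζ = 3.5/(2√(9.4K_p)).
Setting ζ = 0.4342: √(9.4K_p) = 3.5/(2·0.4342) = 4.031, so K_p = 16.25/9.4 = 1.73.

K_p = 1.73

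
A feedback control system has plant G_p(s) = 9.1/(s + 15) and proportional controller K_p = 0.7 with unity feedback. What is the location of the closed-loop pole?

Closed-loop transfer function: T(s) = K_p·G_p(s)/(1 + K_p·G_p(s)) = 6.37/(s + 15 + 6.37) = 6.37/(s + 21.37).
The closed-loop pole is at s = −21.37.

s = -21.37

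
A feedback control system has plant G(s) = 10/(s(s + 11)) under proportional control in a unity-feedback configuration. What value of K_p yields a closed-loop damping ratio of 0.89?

Closed-loop characteristic equation: s² + 11s + K_p·10 = 0.
So ω_n = √(10K_p) and 2ζω_n = 11, giving ζ = 11/(2√(10K_p)).
Setting ζ = 0.89: √(10K_p) = 11/(2·0.89) = 6.18, so K_p = 38.19/10 = 3.82.

K_p = 3.82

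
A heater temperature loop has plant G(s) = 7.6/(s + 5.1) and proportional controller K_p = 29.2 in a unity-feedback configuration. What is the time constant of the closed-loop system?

τ = 0.0044 s

Closed-loop transfer function: T(s) = K_p·G(s)/(1 + K_p·G(s)) = 221.9/(s + 5.1 + 221.9) = 221.9/(s + 227).
Time constant τ = 1/227 = 0.0044 s.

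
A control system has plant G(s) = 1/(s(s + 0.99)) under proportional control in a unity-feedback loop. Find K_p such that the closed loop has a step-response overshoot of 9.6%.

K_p = 0.685

From %OS = 100·exp(−πζ/√(1−ζ²)) = 9.6%, ζ = −ln(0.096)/√(π²+ln²(0.096)) = 0.5979.
Characteristic equation s² + 0.99s + 1K_p = 0 gives ζ = 0.99/(2√(1K_p)).
Setting ζ = 0.5979: √(1K_p) = 0.99/(2·0.5979) = 0.8279, so K_p = 0.6854/1 = 0.685.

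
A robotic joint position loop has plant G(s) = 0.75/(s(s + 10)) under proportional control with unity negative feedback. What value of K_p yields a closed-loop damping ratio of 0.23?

K_p = 630

Closed-loop characteristic equation: s² + 10s + K_p·0.75 = 0.
So ω_n = √(0.75K_p) and 2ζω_n = 10, giving ζ = 10/(2√(0.75K_p)).
Setting ζ = 0.23: √(0.75K_p) = 10/(2·0.23) = 21.74, so K_p = 472.6/0.75 = 630.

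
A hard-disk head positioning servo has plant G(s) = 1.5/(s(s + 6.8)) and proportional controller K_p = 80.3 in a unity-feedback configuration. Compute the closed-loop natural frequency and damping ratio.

With unity feedback the closed-loop characteristic equation is s² + 6.8s + 80.3·1.5 = s² + 6.8s + 120.4 = 0.
Matching s² + 2ζω_n s + ω_n²: ω_n = √120.4 = 10.97 rad/s and 2ζω_n = 6.8, so ζ = 6.8/(2·10.97) = 0.31.

ω_n = 11 rad/s, ζ = 0.31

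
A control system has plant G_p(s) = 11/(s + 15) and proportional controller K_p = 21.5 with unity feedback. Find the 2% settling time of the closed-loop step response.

Closed-loop transfer function: T(s) = K_p·G_p(s)/(1 + K_p·G_p(s)) = 236.5/(s + 15 + 236.5) = 236.5/(s + 251.5).
Time constant τ = 1/251.5 = 0.003976 s, so the 2% settling time is about 4τ = 0.0159 s.

T_s ≈ 0.0159 s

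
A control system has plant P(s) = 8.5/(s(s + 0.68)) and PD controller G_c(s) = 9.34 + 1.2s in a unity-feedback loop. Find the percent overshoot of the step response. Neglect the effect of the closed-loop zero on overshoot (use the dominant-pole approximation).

Forward path: (9.34 + 1.2s)·8.5/(s(s+0.68)). The closed-loop characteristic equation is s² + (0.68 + 8.5·1.2)s + 8.5·9.34 = 0.
That is s² + 10.88s + 79.39 = 0, so ω_n = 8.91 rad/s and ζ = 10.88/(2·8.91) = 0.6105.
%OS = 100·exp(−πζ/√(1−ζ²)) = 8.88%.

8.88%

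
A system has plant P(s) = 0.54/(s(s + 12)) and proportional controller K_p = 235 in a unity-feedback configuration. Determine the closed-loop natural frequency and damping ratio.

The closed-loop denominator is s(s+12) + 235·0.54 = s² + 12s + 126.9.
So ω_n² = 126.9 ⇒ ω_n = 11.26 rad/s, and ζ = 12/(2ω_n) = 0.533.

ω_n = 11.3 rad/s, ζ = 0.533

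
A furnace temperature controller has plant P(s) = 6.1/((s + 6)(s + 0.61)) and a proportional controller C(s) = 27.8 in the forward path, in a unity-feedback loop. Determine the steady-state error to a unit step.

The loop is type 0. Static position error constant K_pos = C(0)·P(0) = 27.8·1.667 = 46.33.
Steady-state error to a unit step: e_ss = 1/(1+K_pos) = 1/47.33 = 0.0211.

0.0211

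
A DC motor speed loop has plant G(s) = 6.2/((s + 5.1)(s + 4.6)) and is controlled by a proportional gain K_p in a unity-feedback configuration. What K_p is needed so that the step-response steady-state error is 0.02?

K_p = 185

For a type-0 loop with proportional control, e_ss = 1/(1 + K_p·G(0)).
G(0) = 0.2643. Require 1/(1 + K_p·0.2643) = 0.02, so 1 + 0.2643·K_p = 50.
K_p = (50 − 1)/0.2643 = 185.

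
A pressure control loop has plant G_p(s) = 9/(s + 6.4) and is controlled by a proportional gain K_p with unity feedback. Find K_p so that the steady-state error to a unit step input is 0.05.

K_p = 13.5

Steady-state error for a unit step on this type-0 loop is 1/(1 + K_p·G_p(0)).
G_p(0) = 1.406. Require 1/(1 + K_p·1.406) = 0.05, so 1 + 1.406·K_p = 20.
K_p = (20 − 1)/1.406 = 13.5.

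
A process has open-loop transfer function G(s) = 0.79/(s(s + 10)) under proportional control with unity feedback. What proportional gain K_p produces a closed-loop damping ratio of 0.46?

K_p = 150

Closed-loop characteristic equation: s² + 10s + K_p·0.79 = 0.
So ω_n = √(0.79K_p) and 2ζω_n = 10, giving ζ = 10/(2√(0.79K_p)).
Setting ζ = 0.46: √(0.79K_p) = 10/(2·0.46) = 10.87, so K_p = 118.1/0.79 = 150.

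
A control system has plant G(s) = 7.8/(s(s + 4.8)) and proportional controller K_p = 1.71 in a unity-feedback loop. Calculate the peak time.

The closed-loop denominator s² + 4.8s + 13.34 gives ω_n = √13.34 = 3.652 and ζ = 4.8/(2ω_n) = 0.6572.
Damped frequency ω_d = ω_n√(1−ζ²) = 2.753 rad/s, so peak time T_p = π/ω_d = 1.14 s.

T_p = 1.14 s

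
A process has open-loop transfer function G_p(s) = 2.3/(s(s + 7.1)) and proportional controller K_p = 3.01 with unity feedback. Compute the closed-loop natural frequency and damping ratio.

ω_n = 2.63 rad/s, ζ = 1.35

1 + K_p·G_p(s) = 0 gives s² + 7.1s + 6.923 = 0.
So ω_n² = 6.923 ⇒ ω_n = 2.631 rad/s, and ζ = 7.1/(2ω_n) = 1.35.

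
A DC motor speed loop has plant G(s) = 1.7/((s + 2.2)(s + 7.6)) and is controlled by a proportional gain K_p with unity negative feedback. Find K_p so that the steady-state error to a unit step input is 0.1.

K_p = 88.5

Steady-state error for a unit step on this type-0 loop is 1/(1 + K_p·G(0)).
G(0) = 0.1017. Require 1/(1 + K_p·0.1017) = 0.1, so 1 + 0.1017·K_p = 10.
K_p = (10 − 1)/0.1017 = 88.5.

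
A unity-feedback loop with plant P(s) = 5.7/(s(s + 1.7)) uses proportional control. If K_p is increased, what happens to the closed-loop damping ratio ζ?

decrease

ζ = 1.7/(2√(5.7K_p)); increasing K_p raises the denominator, so ζ falls.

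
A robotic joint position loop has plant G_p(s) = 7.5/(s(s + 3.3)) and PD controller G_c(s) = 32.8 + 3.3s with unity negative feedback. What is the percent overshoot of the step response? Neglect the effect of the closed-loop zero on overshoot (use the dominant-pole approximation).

Forward path: (32.8 + 3.3s)·7.5/(s(s+3.3)). The closed-loop characteristic equation is s² + (3.3 + 7.5·3.3)s + 7.5·32.8 = 0.
That is s² + 28.05s + 246 = 0, so ω_n = 15.68 rad/s and ζ = 28.05/(2·15.68) = 0.8942.
%OS = 100·exp(−πζ/√(1−ζ²)) = 0.188%.

0.188%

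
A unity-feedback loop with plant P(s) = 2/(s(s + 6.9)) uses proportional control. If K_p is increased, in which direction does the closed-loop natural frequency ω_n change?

ω_n = √(2·K_p), which grows with K_p.

increase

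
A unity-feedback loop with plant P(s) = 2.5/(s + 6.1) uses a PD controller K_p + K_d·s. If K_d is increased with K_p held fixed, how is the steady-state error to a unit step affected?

K_d affects only the transient (the s-coefficient); the DC loop gain, and hence e_ss, depends only on K_p.

unchanged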